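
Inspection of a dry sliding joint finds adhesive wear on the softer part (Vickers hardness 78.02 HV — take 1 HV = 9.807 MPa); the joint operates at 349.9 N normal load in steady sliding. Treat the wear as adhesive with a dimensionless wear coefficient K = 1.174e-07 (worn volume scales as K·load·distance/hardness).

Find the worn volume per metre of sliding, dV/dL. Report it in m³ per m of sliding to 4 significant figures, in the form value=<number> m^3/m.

value=5.369e-14 m^3/m

Every step keeps full float precision. The intermediates appear rounded, and rounded once at the end, at 4 significant figures.
Convert: Hardness H = 78.02 HV × 9.807 MPa/HV = 765.1 MPa = 7.651e+08 Pa.
In SI base units: W = 349.9 N, H = 7.651e+08 Pa, K = 1.174e-07.
The wear rate dV/dL = K·W/H (no L dependence): 1.174e-07 · 349.9 / 7.651e+08 = 5.369e-14 m³/m.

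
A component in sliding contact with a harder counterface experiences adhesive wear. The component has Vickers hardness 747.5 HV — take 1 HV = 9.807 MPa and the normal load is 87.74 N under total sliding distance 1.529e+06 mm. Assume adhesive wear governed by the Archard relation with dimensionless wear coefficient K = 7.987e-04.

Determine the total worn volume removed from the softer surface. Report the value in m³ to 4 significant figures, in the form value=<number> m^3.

value=1.462e-08 m^3

Displayed values are rounded; each operation maintains full precision — one last rounding to four significant figures.
Convert: Distance L = 1.529e+06 mm = 1529 m.
Convert: Hardness H = 747.5 HV × 9.807 MPa/HV = 7331 MPa = 7.331e+09 Pa.
Collected in SI base units: W = 87.74 N, H = 7.331e+09 Pa, K = 7.987e-04.
The Archard volume V = K·W·L/H = 7.987e-04 · 87.74 · 1529 / 7.331e+09 = 1.462e-08 m³.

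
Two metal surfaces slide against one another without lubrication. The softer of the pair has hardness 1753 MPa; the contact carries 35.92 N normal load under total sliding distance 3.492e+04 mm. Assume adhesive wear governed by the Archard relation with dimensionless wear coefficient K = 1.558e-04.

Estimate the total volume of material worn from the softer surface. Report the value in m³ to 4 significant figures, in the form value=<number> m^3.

value=1.115e-10 m^3

Intermediate values are printed rounded. Each operation keeps exact precision; rounded just once, at four significant figures.
Convert: Path length L = 3.492e+04 mm = 34.92 m.
Convert: Hardness H = 1753 MPa = 1.753e+09 Pa.
Collected in SI base units: W = 35.92 N, H = 1.753e+09 Pa, K = 1.558e-04.
Worn volume V = K·W·L/H = 1.558e-04 · 35.92 · 34.92 / 1.753e+09 = 1.115e-10 m³.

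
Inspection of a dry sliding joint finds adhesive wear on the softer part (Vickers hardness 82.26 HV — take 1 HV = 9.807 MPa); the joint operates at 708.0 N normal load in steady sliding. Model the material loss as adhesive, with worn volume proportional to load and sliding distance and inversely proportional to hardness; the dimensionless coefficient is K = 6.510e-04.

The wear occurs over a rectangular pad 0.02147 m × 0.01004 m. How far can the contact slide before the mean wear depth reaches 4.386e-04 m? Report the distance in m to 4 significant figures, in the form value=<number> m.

value=165.5 m

The computation runs at full precision. Quoted intermediates are rounded — one last rounding: four significant figures.
Hardness H = 82.26 HV × 9.807 MPa/HV = 806.7 MPa = 8.067e+08 Pa.
Contact area A = 0.02147 m × 0.01004 m = 2.156e-04 m².
In SI base units, W = 708.0 N, H = 8.067e+08 Pa, K = 6.510e-04.
Wearable volume V_lim = h_lim·A = 4.386e-04 · 2.156e-04 = 9.454e-08 m³.
Life L = V_lim·H/(K·W) = 9.454e-08 · 8.067e+08 / (6.510e-04 · 708.0) = 165.5 m.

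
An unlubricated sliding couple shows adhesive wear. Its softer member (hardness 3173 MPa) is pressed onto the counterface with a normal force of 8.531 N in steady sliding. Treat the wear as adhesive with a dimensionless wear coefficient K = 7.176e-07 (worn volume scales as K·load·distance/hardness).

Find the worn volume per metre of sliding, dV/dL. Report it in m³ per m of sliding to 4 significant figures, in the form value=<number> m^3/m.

The computation maintains exact precision. Intermediates appear rounded — a single final rounding: four significant digits.
Hardness H = 3173 MPa = 3.173e+09 Pa.
In SI base units, W = 8.531 N, H = 3.173e+09 Pa, K = 7.176e-07.
The wear rate dV/dL = K·W/H, per unit distance: 7.176e-07 · 8.531 / 3.173e+09 = 1.929e-15 m³/m.

value=1.929e-15 m^3/m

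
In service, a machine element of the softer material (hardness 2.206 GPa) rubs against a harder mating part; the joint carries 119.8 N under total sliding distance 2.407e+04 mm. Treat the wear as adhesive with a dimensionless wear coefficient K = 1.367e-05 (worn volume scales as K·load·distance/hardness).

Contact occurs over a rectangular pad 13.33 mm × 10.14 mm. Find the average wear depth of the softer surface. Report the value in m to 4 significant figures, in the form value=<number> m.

Intermediates appear rounded; all working math carries full float precision, and a lone final rounding: 4 significant figures.
Convert: The distance L = 2.407e+04 mm = 24.07 m.
Convert: Hardness H = 2.206 GPa = 2.206e+09 Pa.
Convert: Pad sides 13.33 mm × 10.14 mm = 0.01333 m × 0.01014 m. Contact area A = 0.01333 m × 0.01014 m = 1.352e-04 m².
In SI base units, W = 119.8 N, H = 2.206e+09 Pa, K = 1.367e-05.
Worn volume V = K·W·L/H = 1.367e-05 · 119.8 · 24.07 / 2.206e+09 = 1.787e-11 m³.
Average depth h = V/A = 1.787e-11 / 1.352e-04 = 1.322e-07 m.

value=1.322e-07 m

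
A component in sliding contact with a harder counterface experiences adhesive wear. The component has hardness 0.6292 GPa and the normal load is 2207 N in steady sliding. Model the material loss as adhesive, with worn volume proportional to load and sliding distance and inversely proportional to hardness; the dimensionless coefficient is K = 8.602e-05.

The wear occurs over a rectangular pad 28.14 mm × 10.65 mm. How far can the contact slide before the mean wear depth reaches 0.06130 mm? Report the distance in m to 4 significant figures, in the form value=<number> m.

The computation maintains full float precision; the intermediates are printed rounded — rounded just once to four significant figures.
Hardness H = 0.6292 GPa = 6.292e+08 Pa.
Pad sides 28.14 mm × 10.65 mm = 0.02814 m × 0.01065 m. Contact area A = 0.02814 m × 0.01065 m = 2.997e-04 m².
Depth limit h_lim = 0.06130 mm = 6.130e-05 m.
Working in SI base units: W = 2207 N, H = 6.292e+08 Pa, K = 8.602e-05.
Wearable volume V_lim = h_lim·A = 6.130e-05 · 2.997e-04 = 1.837e-08 m³.
Sliding life L = V_lim·H/(K·W) = 1.837e-08 · 6.292e+08 / (8.602e-05 · 2207) = 60.89 m.

value=60.89 m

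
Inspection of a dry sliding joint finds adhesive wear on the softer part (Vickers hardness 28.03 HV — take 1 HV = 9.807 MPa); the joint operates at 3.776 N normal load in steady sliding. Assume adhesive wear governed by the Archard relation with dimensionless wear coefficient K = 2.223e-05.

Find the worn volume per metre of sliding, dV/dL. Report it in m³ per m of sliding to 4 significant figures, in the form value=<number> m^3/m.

value=3.054e-13 m^3/m

The algebra runs at full float precision; the intermediates are printed rounded, and a single final rounding: 4 significant figures.
Hardness H = 28.03 HV × 9.807 MPa/HV = 274.9 MPa = 2.749e+08 Pa.
Expressed in SI base units: W = 3.776 N, H = 2.749e+08 Pa, K = 2.223e-05.
The wear rate dV/dL = K·W/H — distance-free: 2.223e-05 · 3.776 / 2.749e+08 = 3.054e-13 m³/m.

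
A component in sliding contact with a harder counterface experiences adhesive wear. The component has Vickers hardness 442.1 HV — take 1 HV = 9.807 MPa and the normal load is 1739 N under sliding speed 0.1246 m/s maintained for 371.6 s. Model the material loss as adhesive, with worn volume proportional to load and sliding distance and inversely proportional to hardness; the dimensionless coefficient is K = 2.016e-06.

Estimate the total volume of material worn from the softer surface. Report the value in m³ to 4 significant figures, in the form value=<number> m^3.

value=3.744e-11 m^3

The intermediates are printed rounded; the computation carries exact precision. Rounded just once, at four significant figures.
Convert: Total distance L = v·t = 0.1246 m/s × 371.6 s = 46.30 m.
Convert: Hardness H = 442.1 HV × 9.807 MPa/HV = 4336 MPa = 4.336e+09 Pa.
Working in SI base units: W = 1739 N, H = 4.336e+09 Pa, K = 2.016e-06.
Volume removed: V = K·W·L/H = 2.016e-06 · 1739 · 46.30 / 4.336e+09 = 3.744e-11 m³.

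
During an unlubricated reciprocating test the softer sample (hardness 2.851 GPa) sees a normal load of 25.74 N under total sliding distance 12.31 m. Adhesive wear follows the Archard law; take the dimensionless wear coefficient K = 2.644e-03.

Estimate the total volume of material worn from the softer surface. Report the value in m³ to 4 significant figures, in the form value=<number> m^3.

value=2.939e-10 m^3

All working math holds full precision. Intermediate values appear rounded; one last rounding: four significant figures.
Hardness H = 2.851 GPa = 2.851e+09 Pa.
Working in SI base units: W = 25.74 N, H = 2.851e+09 Pa, K = 2.644e-03.
Wear volume V = K·W·L/H = 2.644e-03 · 25.74 · 12.31 / 2.851e+09 = 2.939e-10 m³.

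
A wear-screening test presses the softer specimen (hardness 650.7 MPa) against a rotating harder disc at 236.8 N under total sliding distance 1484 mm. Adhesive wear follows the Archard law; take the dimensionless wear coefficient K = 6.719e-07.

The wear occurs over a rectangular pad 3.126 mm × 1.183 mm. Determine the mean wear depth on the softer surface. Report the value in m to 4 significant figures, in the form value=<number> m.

value=9.812e-08 m

Intermediate values appear rounded. Each operation holds full float precision. Rounded once at the end to 4 significant figures.
Convert: Path length L = 1484 mm = 1.484 m.
Convert: Hardness H = 650.7 MPa = 6.507e+08 Pa.
Convert: Pad sides 3.126 mm × 1.183 mm = 0.003126 m × 0.001183 m. Contact area A = 0.003126 m × 0.001183 m = 3.698e-06 m².
SI base units throughout: W = 236.8 N, H = 6.507e+08 Pa, K = 6.719e-07.
The Archard volume V = K·W·L/H = 6.719e-07 · 236.8 · 1.484 / 6.507e+08 = 3.629e-13 m³.
Mean depth h = V/A = 3.629e-13 / 3.698e-06 = 9.812e-08 m.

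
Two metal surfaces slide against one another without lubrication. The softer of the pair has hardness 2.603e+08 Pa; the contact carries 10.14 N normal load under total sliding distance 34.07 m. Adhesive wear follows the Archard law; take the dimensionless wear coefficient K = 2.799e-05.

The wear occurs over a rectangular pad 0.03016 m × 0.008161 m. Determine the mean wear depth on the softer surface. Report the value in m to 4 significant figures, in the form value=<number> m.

The computation runs at full float precision, and intermediate values are shown rounded, and a lone final rounding: 4 significant digits.
Contact area A = 0.03016 m × 0.008161 m = 2.461e-04 m².
Collected in SI base units: W = 10.14 N, H = 2.603e+08 Pa, K = 2.799e-05.
The Archard volume V = K·W·L/H = 2.799e-05 · 10.14 · 34.07 / 2.603e+08 = 3.715e-11 m³.
Wear depth h = V/A = 3.715e-11 / 2.461e-04 = 1.509e-07 m.

value=1.509e-07 m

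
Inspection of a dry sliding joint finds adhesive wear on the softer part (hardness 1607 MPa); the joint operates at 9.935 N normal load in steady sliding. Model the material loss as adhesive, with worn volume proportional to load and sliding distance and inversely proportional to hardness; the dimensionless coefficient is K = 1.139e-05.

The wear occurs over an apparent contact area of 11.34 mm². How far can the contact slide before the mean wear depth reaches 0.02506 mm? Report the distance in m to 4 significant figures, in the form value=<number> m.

Intermediates are printed rounded; the computation carries exact precision. Rounded just once to 4 significant figures.
Hardness H = 1607 MPa = 1.607e+09 Pa.
Contact area A = 11.34 mm² = 1.134e-05 m².
Depth limit h_lim = 0.02506 mm = 2.506e-05 m.
In SI base units: W = 9.935 N, H = 1.607e+09 Pa, K = 1.139e-05.
Allowed volume V_lim = h_lim·A = 2.506e-05 · 1.134e-05 = 2.842e-10 m³.
Sliding life L = V_lim·H/(K·W) = 2.842e-10 · 1.607e+09 / (1.139e-05 · 9.935) = 4036 m.

value=4036 m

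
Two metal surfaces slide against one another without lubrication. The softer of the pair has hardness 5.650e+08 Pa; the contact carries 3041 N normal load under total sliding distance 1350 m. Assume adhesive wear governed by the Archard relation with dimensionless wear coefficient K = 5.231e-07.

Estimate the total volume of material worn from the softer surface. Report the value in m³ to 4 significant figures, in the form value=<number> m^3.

value=3.801e-09 m^3

Intermediates are shown rounded; all arithmetic keeps full float precision — one last rounding to 4 significant figures.
In SI base units: W = 3041 N, H = 5.650e+08 Pa, K = 5.231e-07.
Archard relation: V = K·W·L/H = 5.231e-07 · 3041 · 1350 / 5.650e+08 = 3.801e-09 m³.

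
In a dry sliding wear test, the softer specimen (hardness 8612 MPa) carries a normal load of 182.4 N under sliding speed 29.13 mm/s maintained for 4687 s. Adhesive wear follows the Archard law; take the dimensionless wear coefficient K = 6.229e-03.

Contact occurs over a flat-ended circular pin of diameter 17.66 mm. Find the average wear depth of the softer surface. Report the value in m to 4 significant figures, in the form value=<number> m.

Intermediate values appear rounded, and every step runs at full precision. Rounded once at the end to 4 significant digits.
Sliding speed v = 29.13 mm/s = 0.02913 m/s. Sliding distance L = v·t = 0.02913 m/s × 4687 s = 136.5 m.
Hardness H = 8612 MPa = 8.612e+09 Pa.
Pin diameter d = 17.66 mm = 0.01766 m. Contact area A = π·d²/4 = π·(0.01766 m)²/4 = 2.449e-04 m².
SI base units throughout: W = 182.4 N, H = 8.612e+09 Pa, K = 6.229e-03.
Volume removed: V = K·W·L/H = 6.229e-03 · 182.4 · 136.5 / 8.612e+09 = 1.801e-08 m³.
Wear depth h = V/A = 1.801e-08 / 2.449e-04 = 7.354e-05 m.

value=7.354e-05 m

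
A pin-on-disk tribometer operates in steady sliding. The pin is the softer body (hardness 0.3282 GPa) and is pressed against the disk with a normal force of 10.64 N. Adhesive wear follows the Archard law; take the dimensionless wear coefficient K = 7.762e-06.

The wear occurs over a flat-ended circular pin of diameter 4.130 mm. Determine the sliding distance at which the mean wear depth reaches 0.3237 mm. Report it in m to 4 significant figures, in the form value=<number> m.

Intermediate values are displayed rounded — the computation maintains exact precision — one final rounding to four significant digits.
Convert: Hardness H = 0.3282 GPa = 3.282e+08 Pa.
Convert: Pin diameter d = 4.130 mm = 0.004130 m. Contact area A = π·d²/4 = π·(0.004130 m)²/4 = 1.340e-05 m².
Convert: Depth limit h_lim = 0.3237 mm = 3.237e-04 m.
In SI base units: W = 10.64 N, H = 3.282e+08 Pa, K = 7.762e-06.
Limit volume V_lim = h_lim·A = 3.237e-04 · 1.340e-05 = 4.336e-09 m³.
Sliding life L = V_lim·H/(K·W) = 4.336e-09 · 3.282e+08 / (7.762e-06 · 10.64) = 1.723e+04 m.

value=1.723e+04 m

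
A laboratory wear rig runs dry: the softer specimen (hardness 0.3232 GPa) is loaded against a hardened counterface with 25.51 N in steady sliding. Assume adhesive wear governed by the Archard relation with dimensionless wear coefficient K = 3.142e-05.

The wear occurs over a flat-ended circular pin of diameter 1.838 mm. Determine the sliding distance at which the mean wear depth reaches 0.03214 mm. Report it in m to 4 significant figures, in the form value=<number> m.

value=34.39 m

Displayed values are rounded — every step keeps exact precision, and a lone final rounding, at four significant figures.
Hardness H = 0.3232 GPa = 3.232e+08 Pa.
Pin diameter d = 1.838 mm = 0.001838 m. Contact area A = π·d²/4 = π·(0.001838 m)²/4 = 2.653e-06 m².
Depth limit h_lim = 0.03214 mm = 3.214e-05 m.
SI base units throughout: W = 25.51 N, H = 3.232e+08 Pa, K = 3.142e-05.
Permissible volume V_lim = h_lim·A = 3.214e-05 · 2.653e-06 = 8.528e-11 m³.
Thus life L = V_lim·H/(K·W) = 8.528e-11 · 3.232e+08 / (3.142e-05 · 25.51) = 34.39 m.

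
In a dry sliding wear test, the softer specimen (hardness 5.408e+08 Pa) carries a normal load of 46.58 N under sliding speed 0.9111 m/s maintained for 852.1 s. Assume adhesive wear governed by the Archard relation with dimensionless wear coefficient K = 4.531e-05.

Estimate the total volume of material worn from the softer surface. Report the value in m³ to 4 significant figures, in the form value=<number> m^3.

The computation holds full float precision. The intermediates are shown rounded; rounded once at the end: 4 significant digits.
Convert: Distance covered L = v·t = 0.9111 m/s × 852.1 s = 776.3 m.
Expressed in SI base units: W = 46.58 N, H = 5.408e+08 Pa, K = 4.531e-05.
Archard relation: V = K·W·L/H = 4.531e-05 · 46.58 · 776.3 / 5.408e+08 = 3.030e-09 m³.

value=3.030e-09 m^3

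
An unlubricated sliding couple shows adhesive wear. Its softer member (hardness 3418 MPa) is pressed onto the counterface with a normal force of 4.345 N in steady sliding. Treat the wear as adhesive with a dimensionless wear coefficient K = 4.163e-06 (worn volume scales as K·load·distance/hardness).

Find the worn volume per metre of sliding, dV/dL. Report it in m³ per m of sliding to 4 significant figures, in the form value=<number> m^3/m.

Intermediates are printed rounded. The algebra runs at full float precision, and a lone final rounding: 4 significant figures.
Hardness H = 3418 MPa = 3.418e+09 Pa.
In SI base units: W = 4.345 N, H = 3.418e+09 Pa, K = 4.163e-06.
Wear rate dV/dL = K·W/H, so: 4.163e-06 · 4.345 / 3.418e+09 = 5.292e-15 m³/m.

value=5.292e-15 m^3/m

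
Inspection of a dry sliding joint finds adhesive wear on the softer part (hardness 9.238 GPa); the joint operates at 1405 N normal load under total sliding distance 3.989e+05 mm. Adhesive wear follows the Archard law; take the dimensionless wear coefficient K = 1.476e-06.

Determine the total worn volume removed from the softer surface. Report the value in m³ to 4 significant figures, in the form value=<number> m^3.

value=8.955e-11 m^3

Each operation carries full precision; intermediates are printed rounded, and a single final rounding: 4 significant digits.
Convert: Total distance L = 3.989e+05 mm = 398.9 m.
Convert: Hardness H = 9.238 GPa = 9.238e+09 Pa.
SI base units throughout: W = 1405 N, H = 9.238e+09 Pa, K = 1.476e-06.
The Archard volume V = K·W·L/H = 1.476e-06 · 1405 · 398.9 / 9.238e+09 = 8.955e-11 m³.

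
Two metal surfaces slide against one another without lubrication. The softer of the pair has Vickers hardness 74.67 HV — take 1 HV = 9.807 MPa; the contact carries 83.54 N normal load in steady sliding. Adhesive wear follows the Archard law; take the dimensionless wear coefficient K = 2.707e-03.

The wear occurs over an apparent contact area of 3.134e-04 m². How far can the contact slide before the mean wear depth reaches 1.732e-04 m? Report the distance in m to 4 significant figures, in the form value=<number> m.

value=175.8 m

Quoted intermediates are rounded, and every step carries full float precision. Rounded once at the end to 4 significant digits.
Hardness H = 74.67 HV × 9.807 MPa/HV = 732.3 MPa = 7.323e+08 Pa.
In SI base units: W = 83.54 N, H = 7.323e+08 Pa, K = 2.707e-03.
Limit volume V_lim = h_lim·A = 1.732e-04 · 3.134e-04 = 5.428e-08 m³.
Thus life L = V_lim·H/(K·W) = 5.428e-08 · 7.323e+08 / (2.707e-03 · 83.54) = 175.8 m.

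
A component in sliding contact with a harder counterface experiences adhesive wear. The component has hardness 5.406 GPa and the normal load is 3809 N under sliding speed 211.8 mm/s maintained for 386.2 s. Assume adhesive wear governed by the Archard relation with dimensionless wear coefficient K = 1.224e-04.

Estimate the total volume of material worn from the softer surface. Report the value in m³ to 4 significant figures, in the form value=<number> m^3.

Quoted intermediates are rounded — the computation holds full precision; a single final rounding, at four significant digits.
Convert: Sliding speed v = 211.8 mm/s = 0.2118 m/s. Sliding distance L = v·t = 0.2118 m/s × 386.2 s = 81.80 m.
Convert: Hardness H = 5.406 GPa = 5.406e+09 Pa.
Restated in SI base units: W = 3809 N, H = 5.406e+09 Pa, K = 1.224e-04.
Apply Archard: V = K·W·L/H = 1.224e-04 · 3809 · 81.80 / 5.406e+09 = 7.054e-09 m³.

value=7.054e-09 m^3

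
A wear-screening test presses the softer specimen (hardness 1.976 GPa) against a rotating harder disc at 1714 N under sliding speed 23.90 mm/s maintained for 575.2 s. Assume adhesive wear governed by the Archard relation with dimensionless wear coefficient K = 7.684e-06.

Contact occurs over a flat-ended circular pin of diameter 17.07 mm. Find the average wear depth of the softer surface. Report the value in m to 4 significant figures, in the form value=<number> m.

Intermediates appear rounded, and the algebra runs at full precision; a single final rounding, at four significant figures.
Convert: Sliding speed v = 23.90 mm/s = 0.02390 m/s. Sliding distance L = v·t = 0.02390 m/s × 575.2 s = 13.75 m.
Convert: Hardness H = 1.976 GPa = 1.976e+09 Pa.
Convert: Pin diameter d = 17.07 mm = 0.01707 m. Contact area A = π·d²/4 = π·(0.01707 m)²/4 = 2.289e-04 m².
As SI base values: W = 1714 N, H = 1.976e+09 Pa, K = 7.684e-06.
Archard volume V = K·W·L/H = 7.684e-06 · 1714 · 13.75 / 1.976e+09 = 9.163e-11 m³.
Depth of wear h = V/A = 9.163e-11 / 2.289e-04 = 4.004e-07 m.

value=4.004e-07 m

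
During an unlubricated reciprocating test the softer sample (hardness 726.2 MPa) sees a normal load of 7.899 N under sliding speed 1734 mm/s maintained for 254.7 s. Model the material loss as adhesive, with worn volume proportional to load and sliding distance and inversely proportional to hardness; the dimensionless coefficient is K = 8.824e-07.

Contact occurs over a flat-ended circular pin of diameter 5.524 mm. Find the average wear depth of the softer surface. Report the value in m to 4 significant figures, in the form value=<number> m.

value=1.769e-07 m

Every step keeps full precision. Intermediate values are printed rounded — rounded just once to four significant figures.
Sliding speed v = 1734 mm/s = 1.734 m/s. Sliding distance L = v·t = 1.734 m/s × 254.7 s = 441.6 m.
Hardness H = 726.2 MPa = 7.262e+08 Pa.
Pin diameter d = 5.524 mm = 0.005524 m. Contact area A = π·d²/4 = π·(0.005524 m)²/4 = 2.397e-05 m².
In SI base units, W = 7.899 N, H = 7.262e+08 Pa, K = 8.824e-07.
Worn volume V = K·W·L/H = 8.824e-07 · 7.899 · 441.6 / 7.262e+08 = 4.239e-12 m³.
Wear depth h = V/A = 4.239e-12 / 2.397e-05 = 1.769e-07 m.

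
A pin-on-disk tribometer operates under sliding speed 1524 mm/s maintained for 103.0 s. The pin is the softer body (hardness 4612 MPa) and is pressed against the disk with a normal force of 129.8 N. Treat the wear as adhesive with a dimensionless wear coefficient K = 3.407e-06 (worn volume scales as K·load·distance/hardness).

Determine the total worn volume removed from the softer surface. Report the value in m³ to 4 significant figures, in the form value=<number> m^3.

Each operation runs at full float precision; quoted intermediates are rounded. Rounded just once: 4 significant figures.
Sliding speed v = 1524 mm/s = 1.524 m/s. Path length L = v·t = 1.524 m/s × 103.0 s = 157.0 m.
Hardness H = 4612 MPa = 4.612e+09 Pa.
Expressed in SI base units: W = 129.8 N, H = 4.612e+09 Pa, K = 3.407e-06.
Apply Archard: V = K·W·L/H = 3.407e-06 · 129.8 · 157.0 / 4.612e+09 = 1.505e-11 m³.

value=1.505e-11 m^3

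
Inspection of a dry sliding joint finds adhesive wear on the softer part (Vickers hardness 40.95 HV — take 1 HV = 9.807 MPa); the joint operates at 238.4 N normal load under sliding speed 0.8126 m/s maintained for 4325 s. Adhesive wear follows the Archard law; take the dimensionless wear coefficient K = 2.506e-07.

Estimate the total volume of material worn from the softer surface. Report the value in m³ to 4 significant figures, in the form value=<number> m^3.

value=5.228e-10 m^3

All arithmetic holds full float precision; intermediate values are displayed rounded — rounded once at the end: 4 significant digits.
Convert: Total distance L = v·t = 0.8126 m/s × 4325 s = 3514 m.
Convert: Hardness H = 40.95 HV × 9.807 MPa/HV = 401.6 MPa = 4.016e+08 Pa.
Working in SI base units: W = 238.4 N, H = 4.016e+08 Pa, K = 2.506e-07.
By Archard's law, V = K·W·L/H = 2.506e-07 · 238.4 · 3514 / 4.016e+08 = 5.228e-10 m³.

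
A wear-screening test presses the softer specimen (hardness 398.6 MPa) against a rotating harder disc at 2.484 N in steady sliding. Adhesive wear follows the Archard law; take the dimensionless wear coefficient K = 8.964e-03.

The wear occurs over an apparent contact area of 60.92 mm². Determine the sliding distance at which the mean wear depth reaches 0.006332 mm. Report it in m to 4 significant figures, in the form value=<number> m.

value=6.905 m

All arithmetic holds full precision. Shown intermediates are rounded. Rounded just once, at 4 significant digits.
Hardness H = 398.6 MPa = 3.986e+08 Pa.
Contact area A = 60.92 mm² = 6.092e-05 m².
Depth limit h_lim = 0.006332 mm = 6.332e-06 m.
Working in SI base units: W = 2.484 N, H = 3.986e+08 Pa, K = 8.964e-03.
Volume at the limit: V_lim = h_lim·A = 6.332e-06 · 6.092e-05 = 3.857e-10 m³.
So the life L = V_lim·H/(K·W) = 3.857e-10 · 3.986e+08 / (8.964e-03 · 2.484) = 6.905 m.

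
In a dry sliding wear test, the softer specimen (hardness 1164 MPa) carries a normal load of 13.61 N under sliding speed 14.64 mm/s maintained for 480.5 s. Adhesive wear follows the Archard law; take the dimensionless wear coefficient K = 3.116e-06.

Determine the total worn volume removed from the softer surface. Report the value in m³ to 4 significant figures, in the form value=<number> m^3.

value=2.563e-13 m^3

All working math holds full float precision. The intermediates are displayed rounded, and a lone final rounding: four significant figures.
Convert: Sliding speed v = 14.64 mm/s = 0.01464 m/s. The distance L = v·t = 0.01464 m/s × 480.5 s = 7.035 m.
Convert: Hardness H = 1164 MPa = 1.164e+09 Pa.
Restated in SI base units: W = 13.61 N, H = 1.164e+09 Pa, K = 3.116e-06.
Wear volume V = K·W·L/H = 3.116e-06 · 13.61 · 7.035 / 1.164e+09 = 2.563e-13 m³.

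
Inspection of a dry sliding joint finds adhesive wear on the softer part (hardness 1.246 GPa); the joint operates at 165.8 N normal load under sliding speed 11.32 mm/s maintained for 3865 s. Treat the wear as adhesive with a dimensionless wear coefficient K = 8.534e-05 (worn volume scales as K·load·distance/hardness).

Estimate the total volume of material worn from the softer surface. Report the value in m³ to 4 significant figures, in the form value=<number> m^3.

value=4.968e-10 m^3

Intermediates appear rounded; each operation maintains full float precision, and a lone final rounding, at four significant digits.
Sliding speed v = 11.32 mm/s = 0.01132 m/s. The distance L = v·t = 0.01132 m/s × 3865 s = 43.75 m.
Hardness H = 1.246 GPa = 1.246e+09 Pa.
SI base units throughout: W = 165.8 N, H = 1.246e+09 Pa, K = 8.534e-05.
Volume removed: V = K·W·L/H = 8.534e-05 · 165.8 · 43.75 / 1.246e+09 = 4.968e-10 m³.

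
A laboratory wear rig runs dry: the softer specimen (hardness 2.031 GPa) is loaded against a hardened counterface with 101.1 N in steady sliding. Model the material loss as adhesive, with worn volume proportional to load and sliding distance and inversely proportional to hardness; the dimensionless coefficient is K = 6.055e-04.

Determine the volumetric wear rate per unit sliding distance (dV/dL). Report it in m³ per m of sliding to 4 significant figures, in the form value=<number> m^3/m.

value=3.014e-11 m^3/m

The computation holds full float precision. Intermediates are printed rounded — a lone final rounding to four significant figures.
Hardness H = 2.031 GPa = 2.031e+09 Pa.
As SI base values: W = 101.1 N, H = 2.031e+09 Pa, K = 6.055e-04.
Wear rate dV/dL = K·W/H — distance-free: 6.055e-04 · 101.1 / 2.031e+09 = 3.014e-11 m³/m.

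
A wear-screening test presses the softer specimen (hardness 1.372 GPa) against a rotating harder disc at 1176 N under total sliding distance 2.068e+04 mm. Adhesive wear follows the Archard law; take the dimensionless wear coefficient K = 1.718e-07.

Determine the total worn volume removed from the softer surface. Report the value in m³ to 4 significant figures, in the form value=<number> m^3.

value=3.045e-12 m^3

Displayed values are rounded — every step holds exact precision, and a single final rounding, at 4 significant digits.
Convert: Sliding distance L = 2.068e+04 mm = 20.68 m.
Convert: Hardness H = 1.372 GPa = 1.372e+09 Pa.
As SI base values: W = 1176 N, H = 1.372e+09 Pa, K = 1.718e-07.
Worn volume V = K·W·L/H = 1.718e-07 · 1176 · 20.68 / 1.372e+09 = 3.045e-12 m³.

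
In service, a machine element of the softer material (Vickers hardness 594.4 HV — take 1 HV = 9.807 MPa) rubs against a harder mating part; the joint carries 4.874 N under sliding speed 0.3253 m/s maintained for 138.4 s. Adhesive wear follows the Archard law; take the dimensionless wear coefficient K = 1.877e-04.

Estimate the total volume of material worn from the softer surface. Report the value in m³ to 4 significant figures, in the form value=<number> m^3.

Every step maintains exact precision — shown intermediates are rounded, and rounded just once to 4 significant figures.
Total distance L = v·t = 0.3253 m/s × 138.4 s = 45.02 m.
Hardness H = 594.4 HV × 9.807 MPa/HV = 5829 MPa = 5.829e+09 Pa.
In SI base units: W = 4.874 N, H = 5.829e+09 Pa, K = 1.877e-04.
By Archard's law, V = K·W·L/H = 1.877e-04 · 4.874 · 45.02 / 5.829e+09 = 7.066e-12 m³.

value=7.066e-12 m^3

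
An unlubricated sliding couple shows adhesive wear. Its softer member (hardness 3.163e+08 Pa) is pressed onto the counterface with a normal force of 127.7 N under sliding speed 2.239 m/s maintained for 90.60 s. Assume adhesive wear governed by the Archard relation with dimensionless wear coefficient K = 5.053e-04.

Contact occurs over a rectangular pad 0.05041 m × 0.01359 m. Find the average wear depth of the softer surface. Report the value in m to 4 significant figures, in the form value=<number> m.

value=6.041e-05 m

The algebra carries full float precision; the intermediates appear rounded — a single final rounding, at four significant figures.
Convert: Distance L = v·t = 2.239 m/s × 90.60 s = 202.9 m.
Convert: Contact area A = 0.05041 m × 0.01359 m = 6.851e-04 m².
Collected in SI base units: W = 127.7 N, H = 3.163e+08 Pa, K = 5.053e-04.
Archard relation: V = K·W·L/H = 5.053e-04 · 127.7 · 202.9 / 3.163e+08 = 4.138e-08 m³.
Average depth h = V/A = 4.138e-08 / 6.851e-04 = 6.041e-05 m.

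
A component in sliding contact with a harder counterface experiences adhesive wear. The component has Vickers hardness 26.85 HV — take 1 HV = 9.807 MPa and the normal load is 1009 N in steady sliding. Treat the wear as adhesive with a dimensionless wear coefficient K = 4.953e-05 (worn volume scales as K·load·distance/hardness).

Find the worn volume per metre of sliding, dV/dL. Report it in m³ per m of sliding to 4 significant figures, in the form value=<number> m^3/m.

Intermediate values are displayed rounded, and the computation runs at full precision, and rounded once at the end: 4 significant figures.
Convert: Hardness H = 26.85 HV × 9.807 MPa/HV = 263.3 MPa = 2.633e+08 Pa.
Restated in SI base units: W = 1009 N, H = 2.633e+08 Pa, K = 4.953e-05.
Volumetric rate dV/dL = K·W/H — distance-free: 4.953e-05 · 1009 / 2.633e+08 = 1.898e-10 m³/m.

value=1.898e-10 m^3/m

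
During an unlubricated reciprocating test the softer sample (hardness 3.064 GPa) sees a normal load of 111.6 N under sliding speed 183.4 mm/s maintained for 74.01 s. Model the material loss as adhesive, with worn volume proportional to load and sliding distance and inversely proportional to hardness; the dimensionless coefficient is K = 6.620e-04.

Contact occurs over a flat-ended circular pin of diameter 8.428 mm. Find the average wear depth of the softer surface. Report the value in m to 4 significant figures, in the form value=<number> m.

Every step keeps full precision, and intermediate values appear rounded — rounded once at the end, at four significant digits.
Sliding speed v = 183.4 mm/s = 0.1834 m/s. The distance L = v·t = 0.1834 m/s × 74.01 s = 13.57 m.
Hardness H = 3.064 GPa = 3.064e+09 Pa.
Pin diameter d = 8.428 mm = 0.008428 m. Contact area A = π·d²/4 = π·(0.008428 m)²/4 = 5.579e-05 m².
As SI base values: W = 111.6 N, H = 3.064e+09 Pa, K = 6.620e-04.
By Archard's law, V = K·W·L/H = 6.620e-04 · 111.6 · 13.57 / 3.064e+09 = 3.273e-10 m³.
Average depth h = V/A = 3.273e-10 / 5.579e-05 = 5.867e-06 m.

value=5.867e-06 m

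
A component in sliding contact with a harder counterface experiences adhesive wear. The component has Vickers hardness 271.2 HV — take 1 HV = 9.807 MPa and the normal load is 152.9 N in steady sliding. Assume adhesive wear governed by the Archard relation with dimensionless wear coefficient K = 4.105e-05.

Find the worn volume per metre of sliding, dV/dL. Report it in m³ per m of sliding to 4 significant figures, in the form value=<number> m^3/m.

Intermediate values appear rounded. Each operation maintains exact precision — a lone final rounding, at four significant figures.
Hardness H = 271.2 HV × 9.807 MPa/HV = 2660 MPa = 2.660e+09 Pa.
Expressed in SI base units: W = 152.9 N, H = 2.660e+09 Pa, K = 4.105e-05.
Rate of wear dV/dL = K·W/H (independent of L): 4.105e-05 · 152.9 / 2.660e+09 = 2.360e-12 m³/m.

value=2.360e-12 m^3/m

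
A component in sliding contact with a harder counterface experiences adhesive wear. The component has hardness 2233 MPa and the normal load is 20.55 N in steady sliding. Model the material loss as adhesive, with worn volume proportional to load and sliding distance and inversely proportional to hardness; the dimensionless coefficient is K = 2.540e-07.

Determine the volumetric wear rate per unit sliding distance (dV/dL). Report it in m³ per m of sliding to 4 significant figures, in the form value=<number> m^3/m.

Intermediate values appear rounded; all arithmetic maintains full precision; one last rounding, at four significant figures.
Hardness H = 2233 MPa = 2.233e+09 Pa.
In SI base units: W = 20.55 N, H = 2.233e+09 Pa, K = 2.540e-07.
Rate of wear dV/dL = K·W/H (independent of L): 2.540e-07 · 20.55 / 2.233e+09 = 2.338e-15 m³/m.

value=2.338e-15 m^3/m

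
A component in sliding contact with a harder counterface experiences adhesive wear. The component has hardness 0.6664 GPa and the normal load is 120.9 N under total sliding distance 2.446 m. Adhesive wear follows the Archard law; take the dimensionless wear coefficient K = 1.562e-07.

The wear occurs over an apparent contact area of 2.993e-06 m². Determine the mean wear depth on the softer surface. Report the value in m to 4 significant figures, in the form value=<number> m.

value=2.316e-08 m

The algebra runs at exact precision. Intermediate values are displayed rounded; one final rounding: 4 significant digits.
Convert: Hardness H = 0.6664 GPa = 6.664e+08 Pa.
Working in SI base units: W = 120.9 N, H = 6.664e+08 Pa, K = 1.562e-07.
Archard volume V = K·W·L/H = 1.562e-07 · 120.9 · 2.446 / 6.664e+08 = 6.932e-14 m³.
Average depth h = V/A = 6.932e-14 / 2.993e-06 = 2.316e-08 m.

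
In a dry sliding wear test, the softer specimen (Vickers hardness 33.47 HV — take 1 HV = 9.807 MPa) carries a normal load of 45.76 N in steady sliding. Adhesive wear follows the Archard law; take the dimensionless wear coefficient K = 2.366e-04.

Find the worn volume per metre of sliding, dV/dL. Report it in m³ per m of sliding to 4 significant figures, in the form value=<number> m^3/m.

Shown intermediates are rounded; every step carries full float precision — rounded once at the end, at 4 significant figures.
Hardness H = 33.47 HV × 9.807 MPa/HV = 328.2 MPa = 3.282e+08 Pa.
SI base units throughout: W = 45.76 N, H = 3.282e+08 Pa, K = 2.366e-04.
Volumetric rate dV/dL = K·W/H, per unit distance: 2.366e-04 · 45.76 / 3.282e+08 = 3.298e-11 m³/m.

value=3.298e-11 m^3/m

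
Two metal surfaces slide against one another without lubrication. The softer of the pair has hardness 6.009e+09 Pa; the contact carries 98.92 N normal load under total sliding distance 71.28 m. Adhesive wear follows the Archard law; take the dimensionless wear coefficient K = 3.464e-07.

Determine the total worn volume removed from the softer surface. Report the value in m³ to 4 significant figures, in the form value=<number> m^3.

All working math carries full precision; intermediate values are shown rounded; rounded just once, at 4 significant figures.
Expressed in SI base units: W = 98.92 N, H = 6.009e+09 Pa, K = 3.464e-07.
Archard relation: V = K·W·L/H = 3.464e-07 · 98.92 · 71.28 / 6.009e+09 = 4.065e-13 m³.

value=4.065e-13 m^3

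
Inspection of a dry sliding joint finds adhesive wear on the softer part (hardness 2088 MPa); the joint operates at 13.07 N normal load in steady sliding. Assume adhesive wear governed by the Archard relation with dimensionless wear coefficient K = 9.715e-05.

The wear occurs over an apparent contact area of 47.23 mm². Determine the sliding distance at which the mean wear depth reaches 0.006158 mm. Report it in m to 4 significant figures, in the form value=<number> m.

value=478.3 m

Printed values are rounded; all working math maintains exact precision; one last rounding to 4 significant figures.
Hardness H = 2088 MPa = 2.088e+09 Pa.
Contact area A = 47.23 mm² = 4.723e-05 m².
Depth limit h_lim = 0.006158 mm = 6.158e-06 m.
SI base units throughout: W = 13.07 N, H = 2.088e+09 Pa, K = 9.715e-05.
Allowed volume V_lim = h_lim·A = 6.158e-06 · 4.723e-05 = 2.908e-10 m³.
So the life L = V_lim·H/(K·W) = 2.908e-10 · 2.088e+09 / (9.715e-05 · 13.07) = 478.3 m.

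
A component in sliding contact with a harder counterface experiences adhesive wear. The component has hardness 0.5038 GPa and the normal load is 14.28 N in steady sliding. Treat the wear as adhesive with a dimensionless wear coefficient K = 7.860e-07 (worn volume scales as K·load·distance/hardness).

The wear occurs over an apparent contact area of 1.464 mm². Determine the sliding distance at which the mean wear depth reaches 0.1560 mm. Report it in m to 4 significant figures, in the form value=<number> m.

Each operation carries exact precision — intermediates appear rounded, and a lone final rounding: 4 significant figures.
Convert: Hardness H = 0.5038 GPa = 5.038e+08 Pa.
Convert: Contact area A = 1.464 mm² = 1.464e-06 m².
Convert: Depth limit h_lim = 0.1560 mm = 1.560e-04 m.
Expressed in SI base units: W = 14.28 N, H = 5.038e+08 Pa, K = 7.860e-07.
Volume at the limit: V_lim = h_lim·A = 1.560e-04 · 1.464e-06 = 2.284e-10 m³.
Thus life L = V_lim·H/(K·W) = 2.284e-10 · 5.038e+08 / (7.860e-07 · 14.28) = 1.025e+04 m.

value=1.025e+04 m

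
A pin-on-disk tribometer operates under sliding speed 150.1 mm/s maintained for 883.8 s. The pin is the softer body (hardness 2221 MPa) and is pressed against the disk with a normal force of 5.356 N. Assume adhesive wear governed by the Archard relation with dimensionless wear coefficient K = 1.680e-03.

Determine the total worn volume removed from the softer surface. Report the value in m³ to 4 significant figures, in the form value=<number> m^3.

Intermediate values are printed rounded, and the computation holds full precision — rounded once at the end: four significant figures.
Convert: Sliding speed v = 150.1 mm/s = 0.1501 m/s. Distance covered L = v·t = 0.1501 m/s × 883.8 s = 132.7 m.
Convert: Hardness H = 2221 MPa = 2.221e+09 Pa.
Collected in SI base units: W = 5.356 N, H = 2.221e+09 Pa, K = 1.680e-03.
The Archard volume V = K·W·L/H = 1.680e-03 · 5.356 · 132.7 / 2.221e+09 = 5.374e-10 m³.

value=5.374e-10 m^3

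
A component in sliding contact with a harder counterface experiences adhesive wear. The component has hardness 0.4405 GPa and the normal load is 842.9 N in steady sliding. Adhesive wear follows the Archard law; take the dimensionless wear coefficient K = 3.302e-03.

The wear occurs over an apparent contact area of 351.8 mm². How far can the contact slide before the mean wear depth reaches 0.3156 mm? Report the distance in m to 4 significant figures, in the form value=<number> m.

All working math maintains full precision. The intermediates are printed rounded — rounded just once, at 4 significant figures.
Hardness H = 0.4405 GPa = 4.405e+08 Pa.
Contact area A = 351.8 mm² = 3.518e-04 m².
Depth limit h_lim = 0.3156 mm = 3.156e-04 m.
Expressed in SI base units: W = 842.9 N, H = 4.405e+08 Pa, K = 3.302e-03.
Volume at the limit: V_lim = h_lim·A = 3.156e-04 · 3.518e-04 = 1.110e-07 m³.
Life L = V_lim·H/(K·W) = 1.110e-07 · 4.405e+08 / (3.302e-03 · 842.9) = 17.57 m.

value=17.57 m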